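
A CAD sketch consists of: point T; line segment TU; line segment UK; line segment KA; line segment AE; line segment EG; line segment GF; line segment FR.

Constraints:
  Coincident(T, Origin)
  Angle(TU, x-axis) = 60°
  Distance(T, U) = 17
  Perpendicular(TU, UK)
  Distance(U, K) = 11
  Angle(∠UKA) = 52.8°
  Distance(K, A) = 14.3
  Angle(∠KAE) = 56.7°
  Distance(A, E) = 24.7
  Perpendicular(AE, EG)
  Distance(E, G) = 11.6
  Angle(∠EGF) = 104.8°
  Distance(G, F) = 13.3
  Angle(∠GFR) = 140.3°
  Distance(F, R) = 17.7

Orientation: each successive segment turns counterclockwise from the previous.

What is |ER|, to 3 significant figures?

29.9

T is at the origin; TU runs at 60.0° with length 17.0, so U = (8.50, 14.7). The perpendicularity gives UK at right angles to TU, so UK runs at 150°; with |UK| = 11.0, K = (-1.03, 20.2). ∠UKA = 52.8° gives KA at -82.8° from the x-axis; with |KA| = 14.3, A = (0.766, 6.04). ∠KAE = 56.7° gives AE at 40.5° from the x-axis; with |AE| = 24.7, E = (19.5, 22.1). AE ⟂ EG, so EG runs at 130°; with |EG| = 11.6, G = (12.0, 30.9). ∠EGF = 104.8° gives GF at -154° from the x-axis; with |GF| = 13.3, F = (0.0301, 25.1). ∠GFR = 140.3° gives FR at -115° from the x-axis; with |FR| = 17.7, R = (-7.34, 9.04). Then |ER| = |R − E| = 29.9.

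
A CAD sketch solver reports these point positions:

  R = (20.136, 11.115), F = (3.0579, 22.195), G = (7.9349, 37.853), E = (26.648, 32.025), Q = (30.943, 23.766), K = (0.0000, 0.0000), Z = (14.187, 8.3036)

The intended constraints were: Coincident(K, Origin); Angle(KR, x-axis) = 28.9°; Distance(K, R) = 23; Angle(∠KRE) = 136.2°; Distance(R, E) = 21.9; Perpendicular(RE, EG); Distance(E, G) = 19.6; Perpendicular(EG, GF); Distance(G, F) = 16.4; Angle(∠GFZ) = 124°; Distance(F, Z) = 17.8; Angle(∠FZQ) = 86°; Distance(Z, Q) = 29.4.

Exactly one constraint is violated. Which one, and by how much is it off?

Distance(Z, Q) = 29.4 — off by 6.60.

K = (0.00, 0.00) ✓; KR at 28.90° ✓; |KR| = 23.00 ✓; ∠KRE = 136.2° ✓; |RE| = 21.90 ✓; ∠(RE, EG) = 90.00° ✓; |EG| = 19.60 ✓; ∠(EG, GF) = 90.00° ✓; |GF| = 16.40 ✓; ∠GFZ = 124.0° ✓; |FZ| = 17.80 ✓; ∠FZQ = 86.00° ✓; |ZQ| = 22.80 ✗.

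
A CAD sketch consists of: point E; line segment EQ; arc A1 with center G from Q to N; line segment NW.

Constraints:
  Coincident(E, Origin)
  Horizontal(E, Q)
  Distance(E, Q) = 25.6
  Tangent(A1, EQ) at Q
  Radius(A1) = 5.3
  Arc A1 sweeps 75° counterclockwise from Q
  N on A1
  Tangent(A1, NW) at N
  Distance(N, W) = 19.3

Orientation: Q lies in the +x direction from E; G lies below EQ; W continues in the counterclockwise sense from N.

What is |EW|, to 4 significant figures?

27.37

On A1, Q sits at bearing 90° from G; a 75° counterclockwise sweep puts N at bearing 165°, so N = G + 5.3·(cos 165°, sin 165°) = (20.48, -3.928). The tangent condition forces GN to be normal to NW, so NW runs along (−sin 165°, cos 165°); with |NW| = 19.3, W = (15.49, -22.57). Then |EW| = |W − E| = 27.37.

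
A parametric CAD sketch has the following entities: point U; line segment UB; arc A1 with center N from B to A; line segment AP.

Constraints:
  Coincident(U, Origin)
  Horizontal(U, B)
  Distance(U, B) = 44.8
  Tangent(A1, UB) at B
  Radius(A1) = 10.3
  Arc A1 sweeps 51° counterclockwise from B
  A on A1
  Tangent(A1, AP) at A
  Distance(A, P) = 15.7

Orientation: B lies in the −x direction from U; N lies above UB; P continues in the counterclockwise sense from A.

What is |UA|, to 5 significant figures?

36.993

U is at the origin; UB is horizontal with |UB| = 44.8 and B on the −x side, so B = (-44.800, 0.0000). Since A1 is tangent to UB there, NB ⟂ UB, so N = B + (0, 10.3) = (-44.800, 10.300). On A1, B sits at bearing -90° from N; a 51° counterclockwise sweep puts A at bearing -39°, so A = N + 10.3·(cos -39°, sin -39°) = (-36.795, 3.8180). Then |UA| = |A − U| = 36.993.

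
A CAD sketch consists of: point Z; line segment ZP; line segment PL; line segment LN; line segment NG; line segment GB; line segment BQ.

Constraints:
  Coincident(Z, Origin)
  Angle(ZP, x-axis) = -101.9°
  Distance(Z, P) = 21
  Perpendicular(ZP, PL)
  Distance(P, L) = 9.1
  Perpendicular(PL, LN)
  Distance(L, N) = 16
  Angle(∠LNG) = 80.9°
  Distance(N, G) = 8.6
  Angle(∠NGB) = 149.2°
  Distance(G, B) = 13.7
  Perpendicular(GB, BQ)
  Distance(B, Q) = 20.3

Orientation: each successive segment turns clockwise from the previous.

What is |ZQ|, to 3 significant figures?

30.9

∠NGB = 149.2° gives GB at -51.8° from the x-axis; with |GB| = 13.7, B = (6.57, -16.9). The perpendicularity gives BQ at right angles to GB, so BQ runs at -142°; with |BQ| = 20.3, Q = (-9.39, -29.4). Then |ZQ| = |Q − Z| = 30.9.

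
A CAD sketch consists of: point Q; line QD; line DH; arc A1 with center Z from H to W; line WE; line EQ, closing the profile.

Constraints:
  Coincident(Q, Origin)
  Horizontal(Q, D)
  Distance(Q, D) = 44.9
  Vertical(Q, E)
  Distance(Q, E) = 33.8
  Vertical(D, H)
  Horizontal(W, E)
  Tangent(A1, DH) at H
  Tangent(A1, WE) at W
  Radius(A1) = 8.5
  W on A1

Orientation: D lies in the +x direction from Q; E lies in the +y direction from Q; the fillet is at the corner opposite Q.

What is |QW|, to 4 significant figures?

49.67

The virtual corner opposite Q is at (44.90, 33.80). Since A1 is tangent to DH there, ZH ⟂ DH and tangency of A1 to WE means the radius ZW is perpendicular to WE, with radius 8.5, so the center Z sits 8.5 in from both sides at Z = (36.40, 25.30). That places the tangent points at H = (44.90, 25.30) on DH and W = (36.40, 33.80) on WE. Then |QW| = |W − Q| = 49.67.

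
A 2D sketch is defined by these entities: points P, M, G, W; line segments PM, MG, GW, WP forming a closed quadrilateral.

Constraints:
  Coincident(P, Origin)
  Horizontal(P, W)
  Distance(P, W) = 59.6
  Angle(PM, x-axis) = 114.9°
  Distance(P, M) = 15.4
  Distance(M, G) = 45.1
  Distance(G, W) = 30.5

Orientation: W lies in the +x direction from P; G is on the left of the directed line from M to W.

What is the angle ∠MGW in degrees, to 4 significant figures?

125.5°

Checks: |MG| = 45.10 ✓; |GW| = 30.50 ✓.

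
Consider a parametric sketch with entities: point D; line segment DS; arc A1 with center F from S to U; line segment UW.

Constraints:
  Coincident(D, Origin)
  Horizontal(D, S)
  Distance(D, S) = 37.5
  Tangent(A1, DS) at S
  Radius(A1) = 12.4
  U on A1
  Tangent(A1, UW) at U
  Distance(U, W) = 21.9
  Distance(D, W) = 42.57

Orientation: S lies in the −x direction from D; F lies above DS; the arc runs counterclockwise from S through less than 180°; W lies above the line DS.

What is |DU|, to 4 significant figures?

28.01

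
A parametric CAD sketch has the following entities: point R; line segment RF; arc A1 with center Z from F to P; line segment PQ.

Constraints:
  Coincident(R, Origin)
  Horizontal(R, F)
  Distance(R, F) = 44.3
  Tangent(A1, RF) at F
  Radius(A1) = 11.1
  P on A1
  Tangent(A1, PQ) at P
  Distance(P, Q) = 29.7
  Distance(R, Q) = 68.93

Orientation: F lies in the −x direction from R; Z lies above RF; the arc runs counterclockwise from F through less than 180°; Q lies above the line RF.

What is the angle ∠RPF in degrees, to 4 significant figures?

87.16°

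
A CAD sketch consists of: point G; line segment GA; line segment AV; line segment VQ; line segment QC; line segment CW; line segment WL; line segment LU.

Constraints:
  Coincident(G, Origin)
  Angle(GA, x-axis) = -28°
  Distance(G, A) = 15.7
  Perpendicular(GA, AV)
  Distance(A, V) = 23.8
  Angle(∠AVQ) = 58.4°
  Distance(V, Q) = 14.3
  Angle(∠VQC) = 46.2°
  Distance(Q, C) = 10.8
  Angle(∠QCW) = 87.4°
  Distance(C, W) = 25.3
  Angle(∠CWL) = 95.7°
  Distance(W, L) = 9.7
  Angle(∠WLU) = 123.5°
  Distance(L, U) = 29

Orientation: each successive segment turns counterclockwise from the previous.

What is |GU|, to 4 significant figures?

26.33

G is at the origin; GA runs at -28.0° with length 15.7, so A = (13.86, -7.371). The perpendicularity gives AV at right angles to GA, so AV runs at 62.00°; with |AV| = 23.8, V = (25.04, 13.64). ∠AVQ = 58.4° gives VQ at -176.4° from the x-axis; with |VQ| = 14.3, Q = (10.76, 12.75). ∠VQC = 46.2° gives QC at -42.60° from the x-axis; with |QC| = 10.8, C = (18.71, 5.435). ∠QCW = 87.4° gives CW at 50.00° from the x-axis; with |CW| = 25.3, W = (34.98, 24.82). ∠CWL = 95.7° gives WL at 134.3° from the x-axis; with |WL| = 9.7, L = (28.20, 31.76). ∠WLU = 123.5° gives LU at -169.2° from the x-axis; with |LU| = 29.0, U = (-0.2847, 26.32). Then |GU| = |U − G| = 26.33.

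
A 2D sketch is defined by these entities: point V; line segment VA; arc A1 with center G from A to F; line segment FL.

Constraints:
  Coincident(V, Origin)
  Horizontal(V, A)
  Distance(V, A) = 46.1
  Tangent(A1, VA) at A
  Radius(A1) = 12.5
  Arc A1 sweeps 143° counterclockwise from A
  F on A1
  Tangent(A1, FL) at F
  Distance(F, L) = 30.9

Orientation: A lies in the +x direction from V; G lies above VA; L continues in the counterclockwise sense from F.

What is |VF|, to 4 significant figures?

58.15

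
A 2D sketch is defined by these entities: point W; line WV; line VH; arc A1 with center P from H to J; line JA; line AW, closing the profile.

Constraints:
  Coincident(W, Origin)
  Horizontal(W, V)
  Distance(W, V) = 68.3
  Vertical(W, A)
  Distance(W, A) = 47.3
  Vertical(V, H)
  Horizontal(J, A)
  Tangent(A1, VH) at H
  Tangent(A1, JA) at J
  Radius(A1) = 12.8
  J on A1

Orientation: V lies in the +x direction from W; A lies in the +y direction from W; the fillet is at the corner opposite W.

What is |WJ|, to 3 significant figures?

72.9

W is at the origin; W and V share the same y with |WV| = 68.3 and V on the +x side, so V = (68.3, 0.00). WA is vertical with |WA| = 47.3 and A on the +y side, so A = (0.00, 47.3). The virtual corner opposite W is at (68.3, 47.3). A1 meets VH tangentially, so PH is at right angles to VH and tangency of A1 to JA means the radius PJ is perpendicular to JA, with radius 12.8, so the center P sits 12.8 in from both sides at P = (55.5, 34.5). That places the tangent points at H = (68.3, 34.5) on VH and J = (55.5, 47.3) on JA. Then |WJ| = |J − W| = 72.9.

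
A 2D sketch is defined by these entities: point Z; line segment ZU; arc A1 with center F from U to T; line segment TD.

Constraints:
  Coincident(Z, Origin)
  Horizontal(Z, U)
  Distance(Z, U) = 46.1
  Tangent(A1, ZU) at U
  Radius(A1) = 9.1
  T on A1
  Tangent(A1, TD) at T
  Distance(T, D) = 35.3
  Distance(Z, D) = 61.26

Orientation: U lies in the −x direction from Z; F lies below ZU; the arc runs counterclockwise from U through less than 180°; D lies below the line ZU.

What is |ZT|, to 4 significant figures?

55.95

Checks: |ZU| = 46.10 ✓; ∠(FU, UZ) = 90.00° ✓; |FT| = 9.100 ✓; ∠(FT, TD) = 90.00° ✓; |TD| = 35.30 ✓; |ZD| = 61.26 ✓.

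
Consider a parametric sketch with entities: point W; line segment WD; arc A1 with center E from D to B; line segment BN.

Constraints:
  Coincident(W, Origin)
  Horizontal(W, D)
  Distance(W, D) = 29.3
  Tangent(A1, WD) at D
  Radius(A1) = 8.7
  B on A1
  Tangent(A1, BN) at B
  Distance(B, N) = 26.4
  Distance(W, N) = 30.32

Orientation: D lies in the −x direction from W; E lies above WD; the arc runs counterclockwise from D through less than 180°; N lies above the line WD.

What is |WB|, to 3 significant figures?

22.0

W is at the origin; W and D share the same y with |WD| = 29.3 and D on the −x side, so D = (-29.3, 0.00). The tangent condition forces ED to be normal to WD, so E = D + (0, 8.7) = (-29.3, 8.70). Since EB ⟂ BN (tangency), |EN| = √(8.7² + 26.4²) = 27.8 regardless of where B sits on A1. So N lies on both circle(W, 30.32) and circle(E, 27.8); the above-WD intersection is N = (-9.94, 28.6). B is the foot of the tangent from N: B = (-21.5, 4.90).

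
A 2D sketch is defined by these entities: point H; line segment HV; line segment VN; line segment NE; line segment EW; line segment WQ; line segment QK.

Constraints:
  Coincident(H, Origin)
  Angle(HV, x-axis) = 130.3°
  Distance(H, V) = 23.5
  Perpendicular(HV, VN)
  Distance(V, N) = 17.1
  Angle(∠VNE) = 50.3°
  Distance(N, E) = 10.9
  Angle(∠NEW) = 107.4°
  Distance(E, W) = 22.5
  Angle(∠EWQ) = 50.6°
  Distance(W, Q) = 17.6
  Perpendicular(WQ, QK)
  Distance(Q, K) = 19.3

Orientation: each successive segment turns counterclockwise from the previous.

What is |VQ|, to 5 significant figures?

9.7657

∠NEW = 107.4° gives EW at 62.600° from the x-axis; with |EW| = 22.5, W = (-7.1523, 24.946). ∠EWQ = 50.6° gives WQ at -168.00° from the x-axis; with |WQ| = 17.6, Q = (-24.368, 21.286). Then |VQ| = |Q − V| = 9.7657.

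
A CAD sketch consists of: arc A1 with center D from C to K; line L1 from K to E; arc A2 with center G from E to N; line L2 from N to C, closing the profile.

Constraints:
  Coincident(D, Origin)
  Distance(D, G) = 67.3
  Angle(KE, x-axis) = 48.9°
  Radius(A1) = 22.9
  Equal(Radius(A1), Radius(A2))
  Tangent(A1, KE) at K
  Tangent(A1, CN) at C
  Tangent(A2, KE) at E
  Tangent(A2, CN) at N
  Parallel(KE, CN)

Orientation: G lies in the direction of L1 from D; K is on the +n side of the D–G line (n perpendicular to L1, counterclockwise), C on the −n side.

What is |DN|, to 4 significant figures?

71.09

Tangency of A1 to both parallel lines with radius 22.9 puts K and C at D ± 22.9·n: K = (-17.26, 15.05), C = (17.26, -15.05). Equal radii place E and N the same way about G: E = G + 22.9·n = (26.98, 65.77), N = G − 22.9·n = (61.50, 35.66). Then |DN| = |N − D| = 71.09.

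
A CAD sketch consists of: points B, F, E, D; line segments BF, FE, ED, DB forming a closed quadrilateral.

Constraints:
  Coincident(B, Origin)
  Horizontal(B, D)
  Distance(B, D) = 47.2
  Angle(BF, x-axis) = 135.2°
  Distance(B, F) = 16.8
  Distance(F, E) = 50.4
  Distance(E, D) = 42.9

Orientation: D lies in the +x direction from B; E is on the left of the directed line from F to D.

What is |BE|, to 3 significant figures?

49.7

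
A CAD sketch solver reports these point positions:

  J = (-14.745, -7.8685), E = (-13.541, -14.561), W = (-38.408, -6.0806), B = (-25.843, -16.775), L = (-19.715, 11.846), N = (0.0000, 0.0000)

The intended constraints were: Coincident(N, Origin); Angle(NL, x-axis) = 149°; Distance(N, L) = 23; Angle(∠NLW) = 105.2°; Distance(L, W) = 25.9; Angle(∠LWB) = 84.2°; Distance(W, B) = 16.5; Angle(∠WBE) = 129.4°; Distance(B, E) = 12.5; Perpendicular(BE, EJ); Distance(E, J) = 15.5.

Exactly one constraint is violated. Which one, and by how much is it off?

Distance(E, J) = 15.5 — off by 8.70.

N = (0.00, 0.00) ✓; NL at 149.0° ✓; |NL| = 23.00 ✓; ∠NLW = 105.2° ✓; |LW| = 25.90 ✓; ∠LWB = 84.20° ✓; |WB| = 16.50 ✓; ∠WBE = 129.4° ✓; |BE| = 12.50 ✓; ∠(BE, EJ) = 90.00° ✓; |EJ| = 6.800 ✗.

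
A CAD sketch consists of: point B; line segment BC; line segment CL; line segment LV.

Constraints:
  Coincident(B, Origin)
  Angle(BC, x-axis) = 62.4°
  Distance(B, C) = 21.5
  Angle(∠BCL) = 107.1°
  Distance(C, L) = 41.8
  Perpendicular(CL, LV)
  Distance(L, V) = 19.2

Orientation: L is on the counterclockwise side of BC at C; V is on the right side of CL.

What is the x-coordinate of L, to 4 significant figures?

-19.75

B is at the origin; BC runs at 62.4° with length 21.5, so C = 21.5·(cos 62.4°, sin 62.4°) = (9.961, 19.05). ∠BCL = 107.1°, so CL runs at 62.4° + (180° − 107.1°) = 135.3° from the x-axis; with |CL| = 41.8, L = C + 41.8·(cos 135.3°, sin 135.3°) = (-19.75, 48.46). So L.x = -19.75.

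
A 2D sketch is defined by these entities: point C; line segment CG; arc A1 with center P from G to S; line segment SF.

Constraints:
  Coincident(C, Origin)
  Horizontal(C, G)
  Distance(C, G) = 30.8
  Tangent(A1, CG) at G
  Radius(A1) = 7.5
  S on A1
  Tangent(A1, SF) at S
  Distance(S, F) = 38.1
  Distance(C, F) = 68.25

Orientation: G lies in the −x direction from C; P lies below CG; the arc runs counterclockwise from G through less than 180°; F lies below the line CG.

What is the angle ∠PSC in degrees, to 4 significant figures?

40.62°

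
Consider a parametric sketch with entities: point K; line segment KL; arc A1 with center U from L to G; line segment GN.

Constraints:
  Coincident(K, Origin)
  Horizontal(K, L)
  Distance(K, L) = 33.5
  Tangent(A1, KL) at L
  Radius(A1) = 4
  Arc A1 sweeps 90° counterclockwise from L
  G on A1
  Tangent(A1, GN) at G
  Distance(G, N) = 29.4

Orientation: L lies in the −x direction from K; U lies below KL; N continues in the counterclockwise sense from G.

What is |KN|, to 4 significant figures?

50.22

K is at the origin; KL is horizontal with |KL| = 33.5 and L on the −x side, so L = (-33.50, 0.000). Since A1 is tangent to KL there, UL ⟂ KL, so U = L + (0, -4) = (-33.50, -4.000). On A1, L sits at bearing 90° from U; a 90° counterclockwise sweep puts G at bearing 180°, so G = U + 4.0·(cos 180°, sin 180°) = (-37.50, -4.000). Tangency of A1 to GN means the radius UG is perpendicular to GN, so GN runs along (−sin 180°, cos 180°); with |GN| = 29.4, N = (-37.50, -33.40). Then |KN| = |N − K| = 50.22.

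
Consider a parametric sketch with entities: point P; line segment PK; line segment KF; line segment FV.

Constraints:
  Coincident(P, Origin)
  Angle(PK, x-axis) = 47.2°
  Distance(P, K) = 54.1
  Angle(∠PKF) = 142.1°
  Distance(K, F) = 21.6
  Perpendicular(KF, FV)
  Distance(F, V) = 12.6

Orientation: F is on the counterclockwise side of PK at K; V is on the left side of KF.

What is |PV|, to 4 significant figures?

67.52

∠PKF = 142.1°, so KF runs at 47.2° + (180° − 142.1°) = 85.10° from the x-axis; with |KF| = 21.6, F = K + 21.6·(cos 85.10°, sin 85.10°) = (38.60, 61.22). KF ⟂ FV; with |FV| = 12.6 on the left of KF, V = F + 12.6·(-0.9963, 0.08542) = (26.05, 62.29). Then |PV| = |V − P| = 67.52.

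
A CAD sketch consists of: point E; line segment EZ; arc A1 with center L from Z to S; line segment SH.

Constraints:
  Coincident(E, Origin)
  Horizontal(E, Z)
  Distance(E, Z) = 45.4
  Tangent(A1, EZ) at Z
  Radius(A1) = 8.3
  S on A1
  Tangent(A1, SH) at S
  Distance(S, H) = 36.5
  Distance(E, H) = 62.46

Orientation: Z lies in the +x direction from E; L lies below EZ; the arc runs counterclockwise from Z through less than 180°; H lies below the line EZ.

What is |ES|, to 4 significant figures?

38.40

E is at the origin; EZ is horizontal with |EZ| = 45.4 and Z on the +x side, so Z = (45.40, 0.000). Tangency of A1 to EZ means the radius LZ is perpendicular to EZ, so L = Z + (0, -8.3) = (45.40, -8.300). Since LS ⟂ SH (tangency), |LH| = √(8.3² + 36.5²) = 37.43 regardless of where S sits on A1. So H lies on both circle(E, 62.46) and circle(L, 37.43); the below-EZ intersection is H = (42.65, -45.63). S is the foot of the tangent from H: S = (37.19, -9.541).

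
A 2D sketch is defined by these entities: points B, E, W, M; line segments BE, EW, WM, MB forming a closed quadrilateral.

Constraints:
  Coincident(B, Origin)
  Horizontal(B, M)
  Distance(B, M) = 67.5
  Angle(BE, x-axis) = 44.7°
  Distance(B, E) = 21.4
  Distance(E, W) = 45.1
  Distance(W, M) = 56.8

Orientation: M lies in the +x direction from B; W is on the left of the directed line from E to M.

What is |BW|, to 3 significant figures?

66.4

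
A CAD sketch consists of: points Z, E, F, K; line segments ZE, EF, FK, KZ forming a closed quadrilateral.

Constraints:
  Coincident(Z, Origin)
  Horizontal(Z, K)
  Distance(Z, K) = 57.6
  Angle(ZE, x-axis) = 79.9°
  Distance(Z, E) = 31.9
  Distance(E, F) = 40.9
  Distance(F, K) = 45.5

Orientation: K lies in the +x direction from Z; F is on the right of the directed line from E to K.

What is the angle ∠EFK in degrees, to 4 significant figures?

89.20°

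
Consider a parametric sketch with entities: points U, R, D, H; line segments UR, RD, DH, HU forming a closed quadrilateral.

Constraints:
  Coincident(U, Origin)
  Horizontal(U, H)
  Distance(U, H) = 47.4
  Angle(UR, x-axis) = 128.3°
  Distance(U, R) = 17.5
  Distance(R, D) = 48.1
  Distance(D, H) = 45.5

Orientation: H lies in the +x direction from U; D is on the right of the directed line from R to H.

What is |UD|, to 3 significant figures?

31.0

Checks: |UH| = 47.40 ✓; |UR| = 17.50 ✓; |RD| = 48.10 ✓; |DH| = 45.50 ✓.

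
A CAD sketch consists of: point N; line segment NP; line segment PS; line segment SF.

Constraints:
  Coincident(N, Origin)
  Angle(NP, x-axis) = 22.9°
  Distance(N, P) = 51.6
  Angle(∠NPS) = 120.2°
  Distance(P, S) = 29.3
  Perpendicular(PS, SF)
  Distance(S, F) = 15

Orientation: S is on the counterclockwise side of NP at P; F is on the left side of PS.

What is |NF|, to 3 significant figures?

62.7

∠NPS = 120.2°, so PS runs at 22.9° + (180° − 120.2°) = 82.7° from the x-axis; with |PS| = 29.3, S = P + 29.3·(cos 82.7°, sin 82.7°) = (51.3, 49.1). PS is perpendicular to SF; with |SF| = 15.0 on the left of PS, F = S + 15.0·(-0.992, 0.127) = (36.4, 51.0). Then |NF| = |F − N| = 62.7.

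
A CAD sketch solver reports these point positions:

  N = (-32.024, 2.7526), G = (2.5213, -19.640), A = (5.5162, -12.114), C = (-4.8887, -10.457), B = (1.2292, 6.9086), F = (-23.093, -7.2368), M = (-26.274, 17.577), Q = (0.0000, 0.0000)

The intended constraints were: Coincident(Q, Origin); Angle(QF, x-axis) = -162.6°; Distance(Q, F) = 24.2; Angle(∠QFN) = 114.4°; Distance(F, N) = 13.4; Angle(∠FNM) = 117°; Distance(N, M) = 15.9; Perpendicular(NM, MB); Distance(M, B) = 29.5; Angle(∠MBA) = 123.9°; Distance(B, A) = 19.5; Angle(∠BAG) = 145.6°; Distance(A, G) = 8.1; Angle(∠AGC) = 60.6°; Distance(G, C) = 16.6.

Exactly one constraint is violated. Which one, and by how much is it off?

Distance(G, C) = 16.6 — off by 4.80.

Q = (0.00, 0.00) ✓; QF at -162.6° ✓; |QF| = 24.20 ✓; ∠QFN = 114.4° ✓; |FN| = 13.40 ✓; ∠FNM = 117.0° ✓; |NM| = 15.90 ✓; ∠(NM, MB) = 90.00° ✓; |MB| = 29.50 ✓; ∠MBA = 123.9° ✓; |BA| = 19.50 ✓; ∠BAG = 145.6° ✓; |AG| = 8.100 ✓; ∠AGC = 60.60° ✓; |GC| = 11.80 ✗.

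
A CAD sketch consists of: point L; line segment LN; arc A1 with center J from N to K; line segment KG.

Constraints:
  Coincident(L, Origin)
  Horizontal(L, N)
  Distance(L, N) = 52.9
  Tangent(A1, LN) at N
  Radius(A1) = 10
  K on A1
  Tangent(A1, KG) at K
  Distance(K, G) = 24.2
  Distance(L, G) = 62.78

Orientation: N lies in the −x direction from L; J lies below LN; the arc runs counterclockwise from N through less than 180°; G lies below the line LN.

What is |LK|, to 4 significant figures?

63.54

L is at the origin; L and N share the same y with |LN| = 52.9 and N on the −x side, so N = (-52.90, 0.000). Tangency of A1 to LN means the radius JN is perpendicular to LN, so J = N + (0, -10) = (-52.90, -10.00). Since JK ⟂ KG (tangency), |JG| = √(10.0² + 24.2²) = 26.18 regardless of where K sits on A1. So G lies on both circle(L, 62.78) and circle(J, 26.18); the below-LN intersection is G = (-51.34, -36.14). K is the foot of the tangent from G: K = (-61.90, -14.36).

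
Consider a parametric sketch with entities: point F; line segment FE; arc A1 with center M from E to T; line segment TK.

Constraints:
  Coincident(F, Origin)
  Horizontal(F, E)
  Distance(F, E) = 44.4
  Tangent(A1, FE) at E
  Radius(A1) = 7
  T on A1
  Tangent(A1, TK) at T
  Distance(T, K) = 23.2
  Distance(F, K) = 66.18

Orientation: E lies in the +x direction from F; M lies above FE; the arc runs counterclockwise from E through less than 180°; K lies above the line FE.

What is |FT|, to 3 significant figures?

50.7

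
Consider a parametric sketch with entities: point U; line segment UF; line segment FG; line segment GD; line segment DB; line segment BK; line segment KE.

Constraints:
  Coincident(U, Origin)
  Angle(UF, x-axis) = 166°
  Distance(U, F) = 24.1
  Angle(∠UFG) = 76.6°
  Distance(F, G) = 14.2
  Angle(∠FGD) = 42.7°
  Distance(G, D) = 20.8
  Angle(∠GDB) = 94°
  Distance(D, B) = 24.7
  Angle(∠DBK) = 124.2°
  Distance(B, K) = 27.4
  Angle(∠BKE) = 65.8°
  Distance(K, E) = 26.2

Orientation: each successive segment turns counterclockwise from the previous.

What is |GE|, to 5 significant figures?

17.024

U is at the origin; UF runs at 166.0° with length 24.1, so F = (-23.384, 5.8303). ∠UFG = 76.6° gives FG at -90.600° from the x-axis; with |FG| = 14.2, G = (-23.533, -8.3689). ∠FGD = 42.7° gives GD at 46.700° from the x-axis; with |GD| = 20.8, D = (-9.2678, 6.7688). ∠GDB = 94.0° gives DB at 132.70° from the x-axis; with |DB| = 24.7, B = (-26.018, 24.921). ∠DBK = 124.2° gives BK at -171.50° from the x-axis; with |BK| = 27.4, K = (-53.117, 20.871). ∠BKE = 65.8° gives KE at -57.300° from the x-axis; with |KE| = 26.2, E = (-38.963, -1.1764). Then |GE| = |E − G| = 17.024.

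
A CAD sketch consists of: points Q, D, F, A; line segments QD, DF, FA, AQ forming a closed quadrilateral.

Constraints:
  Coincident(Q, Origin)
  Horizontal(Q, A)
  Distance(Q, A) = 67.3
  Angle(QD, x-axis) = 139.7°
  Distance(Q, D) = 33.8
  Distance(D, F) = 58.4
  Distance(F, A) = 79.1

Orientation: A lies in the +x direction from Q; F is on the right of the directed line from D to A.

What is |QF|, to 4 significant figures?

32.97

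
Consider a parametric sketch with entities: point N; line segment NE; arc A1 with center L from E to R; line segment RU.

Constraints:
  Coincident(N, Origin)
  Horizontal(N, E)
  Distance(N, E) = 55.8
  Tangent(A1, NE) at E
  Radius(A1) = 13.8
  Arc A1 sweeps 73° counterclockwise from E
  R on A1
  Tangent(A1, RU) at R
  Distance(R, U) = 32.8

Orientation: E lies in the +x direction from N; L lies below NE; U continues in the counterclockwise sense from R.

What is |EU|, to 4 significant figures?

47.02

On A1, E sits at bearing 90° from L; a 73° counterclockwise sweep puts R at bearing 163°, so R = L + 13.8·(cos 163°, sin 163°) = (42.60, -9.765). Tangency of A1 to RU means the radius LR is perpendicular to RU, so RU runs along (−sin 163°, cos 163°); with |RU| = 32.8, U = (33.01, -41.13). Then |EU| = |U − E| = 47.02.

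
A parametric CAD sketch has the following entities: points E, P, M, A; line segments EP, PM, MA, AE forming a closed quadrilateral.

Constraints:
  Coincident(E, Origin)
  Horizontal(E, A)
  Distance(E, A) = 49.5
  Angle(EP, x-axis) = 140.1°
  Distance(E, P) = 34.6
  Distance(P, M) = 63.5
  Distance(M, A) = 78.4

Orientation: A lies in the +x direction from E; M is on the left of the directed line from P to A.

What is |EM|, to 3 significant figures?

71.9

Checks: |PM| = 63.50 ✓; |MA| = 78.40 ✓.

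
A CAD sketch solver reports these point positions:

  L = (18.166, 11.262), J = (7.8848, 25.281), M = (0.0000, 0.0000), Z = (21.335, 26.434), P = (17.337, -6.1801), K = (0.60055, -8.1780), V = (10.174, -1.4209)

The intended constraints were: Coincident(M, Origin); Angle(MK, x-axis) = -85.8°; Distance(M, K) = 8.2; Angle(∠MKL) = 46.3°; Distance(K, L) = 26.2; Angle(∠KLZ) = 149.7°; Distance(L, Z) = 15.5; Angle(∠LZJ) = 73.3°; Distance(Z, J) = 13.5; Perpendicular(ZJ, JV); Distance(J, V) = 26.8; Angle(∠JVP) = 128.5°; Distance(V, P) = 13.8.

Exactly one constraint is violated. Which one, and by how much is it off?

Distance(V, P) = 13.8 — off by 5.20.

M = (0.00, 0.00) ✓; MK at -85.80° ✓; |MK| = 8.200 ✓; ∠MKL = 46.30° ✓; |KL| = 26.20 ✓; ∠KLZ = 149.7° ✓; |LZ| = 15.50 ✓; ∠LZJ = 73.30° ✓; |ZJ| = 13.50 ✓; ∠(ZJ, JV) = 90.00° ✓; |JV| = 26.80 ✓; ∠JVP = 128.5° ✓; |VP| = 8.600 ✗.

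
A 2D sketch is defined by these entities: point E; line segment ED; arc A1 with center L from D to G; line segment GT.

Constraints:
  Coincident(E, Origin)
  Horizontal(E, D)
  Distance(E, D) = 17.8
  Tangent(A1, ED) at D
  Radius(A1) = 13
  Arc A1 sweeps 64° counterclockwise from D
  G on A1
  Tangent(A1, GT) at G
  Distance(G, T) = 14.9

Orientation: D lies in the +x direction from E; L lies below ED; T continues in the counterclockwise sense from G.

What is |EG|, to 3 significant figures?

9.52

E is at the origin; ED is horizontal with |ED| = 17.8 and D on the +x side, so D = (17.8, 0.00). Tangency of A1 to ED means the radius LD is perpendicular to ED, so L = D + (0, -13) = (17.8, -13.0). On A1, D sits at bearing 90° from L; a 64° counterclockwise sweep puts G at bearing 154°, so G = L + 13.0·(cos 154°, sin 154°) = (6.12, -7.30). Then |EG| = |G − E| = 9.52.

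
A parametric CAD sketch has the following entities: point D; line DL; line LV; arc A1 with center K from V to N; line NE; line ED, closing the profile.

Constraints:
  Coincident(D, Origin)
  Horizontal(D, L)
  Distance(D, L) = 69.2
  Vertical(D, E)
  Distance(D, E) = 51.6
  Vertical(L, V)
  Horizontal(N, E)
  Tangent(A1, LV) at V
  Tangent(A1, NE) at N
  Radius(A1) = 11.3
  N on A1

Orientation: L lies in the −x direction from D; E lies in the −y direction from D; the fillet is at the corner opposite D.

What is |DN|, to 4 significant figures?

77.56

The virtual corner opposite D is at (-69.20, -51.60). Since A1 is tangent to LV there, KV ⟂ LV and since A1 is tangent to NE there, KN ⟂ NE, with radius 11.3, so the center K sits 11.3 in from both sides at K = (-57.90, -40.30). That places the tangent points at V = (-69.20, -40.30) on LV and N = (-57.90, -51.60) on NE. Then |DN| = |N − D| = 77.56.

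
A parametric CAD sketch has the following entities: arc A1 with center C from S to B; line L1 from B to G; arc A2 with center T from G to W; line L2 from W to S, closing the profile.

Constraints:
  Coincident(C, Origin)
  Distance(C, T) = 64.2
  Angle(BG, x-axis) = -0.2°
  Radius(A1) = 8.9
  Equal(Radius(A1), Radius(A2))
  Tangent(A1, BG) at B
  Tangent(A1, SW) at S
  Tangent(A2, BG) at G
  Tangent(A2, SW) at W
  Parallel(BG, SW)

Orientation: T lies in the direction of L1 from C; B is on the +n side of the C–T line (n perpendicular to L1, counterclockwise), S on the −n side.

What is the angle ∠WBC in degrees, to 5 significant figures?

74.504°

Tangency of A1 to both parallel lines with radius 8.9 puts B and S at C ± 8.9·n: B = (0.031067, 8.8999), S = (-0.031067, -8.8999). Equal radii place G and W the same way about T: G = T + 8.9·n = (64.231, 8.6758), W = T − 8.9·n = (64.169, -9.1240). Then cos ∠WBC = BW·BC / (|BW||BC|), giving 74.504°.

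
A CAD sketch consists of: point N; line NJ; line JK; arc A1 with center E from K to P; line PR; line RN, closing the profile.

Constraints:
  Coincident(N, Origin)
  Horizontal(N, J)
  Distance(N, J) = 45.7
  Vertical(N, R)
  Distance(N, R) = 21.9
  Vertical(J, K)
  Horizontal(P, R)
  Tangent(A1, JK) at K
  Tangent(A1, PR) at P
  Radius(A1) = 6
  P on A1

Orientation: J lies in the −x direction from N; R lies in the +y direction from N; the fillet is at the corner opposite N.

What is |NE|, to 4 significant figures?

42.77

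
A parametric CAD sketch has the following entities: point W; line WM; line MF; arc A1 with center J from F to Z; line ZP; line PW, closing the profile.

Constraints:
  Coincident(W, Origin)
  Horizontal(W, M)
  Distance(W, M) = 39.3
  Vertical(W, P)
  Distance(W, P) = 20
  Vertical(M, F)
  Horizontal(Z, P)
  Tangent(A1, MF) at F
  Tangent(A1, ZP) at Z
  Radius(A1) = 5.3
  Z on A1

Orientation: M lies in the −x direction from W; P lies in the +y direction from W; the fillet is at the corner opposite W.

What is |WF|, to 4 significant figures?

41.96

W is at the origin; WM is horizontal with |WM| = 39.3 and M on the −x side, so M = (-39.30, 0.000). W and P share the same x with |WP| = 20.0 and P on the +y side, so P = (0.000, 20.00). The virtual corner opposite W is at (-39.30, 20.00). Since A1 is tangent to MF there, JF ⟂ MF and since A1 is tangent to ZP there, JZ ⟂ ZP, with radius 5.3, so the center J sits 5.3 in from both sides at J = (-34.00, 14.70). That places the tangent points at F = (-39.30, 14.70) on MF and Z = (-34.00, 20.00) on ZP. Then |WF| = |F − W| = 41.96.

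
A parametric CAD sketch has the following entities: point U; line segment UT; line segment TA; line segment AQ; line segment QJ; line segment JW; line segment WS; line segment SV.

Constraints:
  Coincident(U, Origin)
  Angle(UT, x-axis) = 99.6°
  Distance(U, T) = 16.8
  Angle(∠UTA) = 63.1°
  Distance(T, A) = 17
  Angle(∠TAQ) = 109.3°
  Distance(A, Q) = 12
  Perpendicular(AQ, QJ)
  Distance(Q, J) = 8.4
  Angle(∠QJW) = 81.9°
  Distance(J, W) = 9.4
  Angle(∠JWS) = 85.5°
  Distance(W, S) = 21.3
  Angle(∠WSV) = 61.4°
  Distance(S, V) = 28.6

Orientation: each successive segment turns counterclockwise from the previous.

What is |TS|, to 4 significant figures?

32.46

U is at the origin; UT runs at 99.6° with length 16.8, so T = (-2.802, 16.56). ∠UTA = 63.1° gives TA at -143.5° from the x-axis; with |TA| = 17.0, A = (-16.47, 6.453). ∠TAQ = 109.3° gives AQ at -72.80° from the x-axis; with |AQ| = 12.0, Q = (-12.92, -5.011). AQ is perpendicular to QJ, so QJ runs at 17.20°; with |QJ| = 8.4, J = (-4.894, -2.527). ∠QJW = 81.9° gives JW at 115.3° from the x-axis; with |JW| = 9.4, W = (-8.912, 5.972). ∠JWS = 85.5° gives WS at -150.2° from the x-axis; with |WS| = 21.3, S = (-27.40, -4.614). Then |TS| = |S − T| = 32.46.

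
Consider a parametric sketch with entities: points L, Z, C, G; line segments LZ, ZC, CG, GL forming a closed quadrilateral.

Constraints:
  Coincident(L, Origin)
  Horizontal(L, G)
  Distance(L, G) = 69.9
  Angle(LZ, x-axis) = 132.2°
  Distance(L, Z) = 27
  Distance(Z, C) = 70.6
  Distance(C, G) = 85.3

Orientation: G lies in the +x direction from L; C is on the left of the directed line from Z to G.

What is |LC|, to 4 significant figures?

78.87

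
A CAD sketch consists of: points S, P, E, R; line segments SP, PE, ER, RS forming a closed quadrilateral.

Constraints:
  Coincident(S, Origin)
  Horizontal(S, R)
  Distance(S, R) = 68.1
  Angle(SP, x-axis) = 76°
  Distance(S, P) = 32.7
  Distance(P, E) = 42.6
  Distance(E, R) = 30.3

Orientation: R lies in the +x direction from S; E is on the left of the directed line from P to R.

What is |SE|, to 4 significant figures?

55.39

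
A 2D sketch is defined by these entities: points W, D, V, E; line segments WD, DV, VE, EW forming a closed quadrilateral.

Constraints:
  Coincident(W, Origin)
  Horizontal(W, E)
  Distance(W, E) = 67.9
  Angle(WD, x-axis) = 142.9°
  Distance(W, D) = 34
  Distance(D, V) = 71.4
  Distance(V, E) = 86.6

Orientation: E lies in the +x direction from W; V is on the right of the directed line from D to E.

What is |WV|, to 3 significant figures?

47.5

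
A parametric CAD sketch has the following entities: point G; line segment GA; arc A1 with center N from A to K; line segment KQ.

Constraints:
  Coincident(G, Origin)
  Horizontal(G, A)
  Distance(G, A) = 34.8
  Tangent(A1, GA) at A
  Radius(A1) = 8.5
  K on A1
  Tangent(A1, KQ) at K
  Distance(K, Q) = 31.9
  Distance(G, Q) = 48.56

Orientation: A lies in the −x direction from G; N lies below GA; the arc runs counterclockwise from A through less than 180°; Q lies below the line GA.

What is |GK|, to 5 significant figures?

44.079

Checks: |NK| = 8.500 ✓; ∠(NK, KQ) = 90.00° ✓; |KQ| = 31.90 ✓; |GQ| = 48.56 ✓.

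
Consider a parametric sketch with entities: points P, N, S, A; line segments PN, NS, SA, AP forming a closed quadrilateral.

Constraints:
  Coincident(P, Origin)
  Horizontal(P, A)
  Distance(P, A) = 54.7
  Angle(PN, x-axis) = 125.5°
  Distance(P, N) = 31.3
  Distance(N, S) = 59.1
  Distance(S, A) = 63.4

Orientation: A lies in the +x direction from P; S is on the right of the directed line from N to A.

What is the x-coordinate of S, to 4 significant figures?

-0.6302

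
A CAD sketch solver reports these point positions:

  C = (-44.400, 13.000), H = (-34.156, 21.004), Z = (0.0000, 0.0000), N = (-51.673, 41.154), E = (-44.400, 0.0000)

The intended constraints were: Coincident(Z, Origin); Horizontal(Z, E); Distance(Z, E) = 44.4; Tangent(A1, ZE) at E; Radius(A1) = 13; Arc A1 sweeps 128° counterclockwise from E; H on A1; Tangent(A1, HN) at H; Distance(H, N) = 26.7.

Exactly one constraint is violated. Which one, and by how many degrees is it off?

Tangent(A1, HN) at H — off by 3.00°.

Z = (0.00, 0.00) ✓; Z.y = 0.00, E.y = 0.00 ✓; |ZE| = 44.40 ✓; ∠(CE, EZ) = 90.00° ✓; |CE| = 13.00 ✓; bearing(C→H) − bearing(C→E) = 128.0° ✓; |CH| = 13.00 ✓; ∠(CH, HN) = 87.00° ✗; |HN| = 26.70 ✓.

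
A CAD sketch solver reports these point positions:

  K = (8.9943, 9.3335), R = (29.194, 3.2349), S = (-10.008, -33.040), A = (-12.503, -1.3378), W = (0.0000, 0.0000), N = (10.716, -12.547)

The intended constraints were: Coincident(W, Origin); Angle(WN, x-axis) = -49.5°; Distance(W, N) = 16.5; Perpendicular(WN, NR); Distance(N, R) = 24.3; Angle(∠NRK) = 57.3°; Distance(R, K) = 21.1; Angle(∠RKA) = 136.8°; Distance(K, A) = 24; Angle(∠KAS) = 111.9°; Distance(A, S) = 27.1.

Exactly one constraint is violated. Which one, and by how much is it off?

Distance(A, S) = 27.1 — off by 4.70.

W = (0.00, 0.00) ✓; WN at -49.50° ✓; |WN| = 16.50 ✓; ∠(WN, NR) = 90.00° ✓; |NR| = 24.30 ✓; ∠NRK = 57.30° ✓; |RK| = 21.10 ✓; ∠RKA = 136.8° ✓; |KA| = 24.00 ✓; ∠KAS = 111.9° ✓; |AS| = 31.80 ✗.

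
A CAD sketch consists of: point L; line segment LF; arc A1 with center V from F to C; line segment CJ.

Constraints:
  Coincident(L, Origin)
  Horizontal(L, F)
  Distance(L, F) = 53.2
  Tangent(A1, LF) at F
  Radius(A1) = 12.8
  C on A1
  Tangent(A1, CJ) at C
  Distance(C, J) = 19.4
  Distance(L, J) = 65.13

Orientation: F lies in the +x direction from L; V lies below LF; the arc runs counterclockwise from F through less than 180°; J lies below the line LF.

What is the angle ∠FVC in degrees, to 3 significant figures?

126°

L is at the origin; L and F share the same y with |LF| = 53.2 and F on the +x side, so F = (53.2, 0.00). Since A1 is tangent to LF there, VF ⟂ LF, so V = F + (0, -12.8) = (53.2, -12.8). Since VC ⟂ CJ (tangency), |VJ| = √(12.8² + 19.4²) = 23.2 regardless of where C sits on A1. So J lies on both circle(L, 65.13) and circle(V, 23.2); the below-LF intersection is J = (54.3, -36.0). C is the foot of the tangent from J: C = (42.9, -20.3).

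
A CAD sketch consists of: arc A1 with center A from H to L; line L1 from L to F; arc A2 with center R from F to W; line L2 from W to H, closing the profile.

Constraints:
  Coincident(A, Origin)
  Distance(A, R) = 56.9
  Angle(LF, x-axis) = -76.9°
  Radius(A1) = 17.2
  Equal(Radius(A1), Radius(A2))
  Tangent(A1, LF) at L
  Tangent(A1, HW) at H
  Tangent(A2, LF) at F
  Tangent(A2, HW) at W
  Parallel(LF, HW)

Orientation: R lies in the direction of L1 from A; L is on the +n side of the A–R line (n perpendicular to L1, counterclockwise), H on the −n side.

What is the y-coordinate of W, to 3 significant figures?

-59.3

The slot axis is L1's direction at -76.9°, so u = (cos -76.9°, sin -76.9°) = (0.227, -0.974) and n = (−sin -76.9°, cos -76.9°) = (0.974, 0.227). A is at the origin and R lies 56.9 along u from A, so R = 56.9·u = (12.9, -55.4). Tangency of A1 to both parallel lines with radius 17.2 puts L and H at A ± 17.2·n: L = (16.8, 3.90), H = (-16.8, -3.90). Equal radii place F and W the same way about R: F = R + 17.2·n = (29.6, -51.5), W = R − 17.2·n = (-3.86, -59.3). So W.y = -59.3.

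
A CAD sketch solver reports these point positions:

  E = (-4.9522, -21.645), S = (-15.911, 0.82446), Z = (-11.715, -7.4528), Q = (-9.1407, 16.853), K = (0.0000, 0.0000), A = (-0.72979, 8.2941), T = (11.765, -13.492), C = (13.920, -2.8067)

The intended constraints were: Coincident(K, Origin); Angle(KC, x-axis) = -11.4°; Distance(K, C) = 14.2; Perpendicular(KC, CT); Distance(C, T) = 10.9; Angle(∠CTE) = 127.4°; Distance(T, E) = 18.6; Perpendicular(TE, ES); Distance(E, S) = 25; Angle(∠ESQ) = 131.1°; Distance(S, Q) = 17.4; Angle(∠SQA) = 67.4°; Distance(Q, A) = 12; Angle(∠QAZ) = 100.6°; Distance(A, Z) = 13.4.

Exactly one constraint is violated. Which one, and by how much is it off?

Distance(A, Z) = 13.4 — off by 5.80.

K = (0.00, 0.00) ✓; KC at -11.40° ✓; |KC| = 14.20 ✓; ∠(KC, CT) = 90.00° ✓; |CT| = 10.90 ✓; ∠CTE = 127.4° ✓; |TE| = 18.60 ✓; ∠(TE, ES) = 90.00° ✓; |ES| = 25.00 ✓; ∠ESQ = 131.1° ✓; |SQ| = 17.40 ✓; ∠SQA = 67.40° ✓; |QA| = 12.00 ✓; ∠QAZ = 100.6° ✓; |AZ| = 19.20 ✗.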